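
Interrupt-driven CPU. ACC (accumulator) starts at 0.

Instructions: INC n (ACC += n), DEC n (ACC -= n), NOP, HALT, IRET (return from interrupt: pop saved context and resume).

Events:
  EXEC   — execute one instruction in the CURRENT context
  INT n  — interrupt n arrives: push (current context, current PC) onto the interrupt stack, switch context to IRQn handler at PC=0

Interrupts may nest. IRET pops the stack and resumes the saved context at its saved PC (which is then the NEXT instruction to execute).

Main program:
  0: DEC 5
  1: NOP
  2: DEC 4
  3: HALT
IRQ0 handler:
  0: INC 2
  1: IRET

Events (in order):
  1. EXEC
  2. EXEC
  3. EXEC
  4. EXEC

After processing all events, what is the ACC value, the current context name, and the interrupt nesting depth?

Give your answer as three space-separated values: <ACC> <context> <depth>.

Event 1 (EXEC): [MAIN] PC=0: DEC 5 -> ACC=-5
Event 2 (EXEC): [MAIN] PC=1: NOP
Event 3 (EXEC): [MAIN] PC=2: DEC 4 -> ACC=-9
Event 4 (EXEC): [MAIN] PC=3: HALT

Answer: -9 MAIN 0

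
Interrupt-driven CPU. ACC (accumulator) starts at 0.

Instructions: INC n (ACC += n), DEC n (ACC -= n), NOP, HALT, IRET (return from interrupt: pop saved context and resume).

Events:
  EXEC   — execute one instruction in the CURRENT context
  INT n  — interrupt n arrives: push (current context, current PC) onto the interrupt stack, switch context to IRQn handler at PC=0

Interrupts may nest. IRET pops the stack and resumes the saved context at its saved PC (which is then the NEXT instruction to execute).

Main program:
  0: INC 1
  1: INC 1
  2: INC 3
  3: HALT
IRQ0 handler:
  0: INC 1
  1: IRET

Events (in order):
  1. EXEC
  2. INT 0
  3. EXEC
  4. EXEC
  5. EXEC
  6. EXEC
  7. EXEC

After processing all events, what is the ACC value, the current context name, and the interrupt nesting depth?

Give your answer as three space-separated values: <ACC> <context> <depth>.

Answer: 6 MAIN 0

Derivation:
Event 1 (EXEC): [MAIN] PC=0: INC 1 -> ACC=1
Event 2 (INT 0): INT 0 arrives: push (MAIN, PC=1), enter IRQ0 at PC=0 (depth now 1)
Event 3 (EXEC): [IRQ0] PC=0: INC 1 -> ACC=2
Event 4 (EXEC): [IRQ0] PC=1: IRET -> resume MAIN at PC=1 (depth now 0)
Event 5 (EXEC): [MAIN] PC=1: INC 1 -> ACC=3
Event 6 (EXEC): [MAIN] PC=2: INC 3 -> ACC=6
Event 7 (EXEC): [MAIN] PC=3: HALT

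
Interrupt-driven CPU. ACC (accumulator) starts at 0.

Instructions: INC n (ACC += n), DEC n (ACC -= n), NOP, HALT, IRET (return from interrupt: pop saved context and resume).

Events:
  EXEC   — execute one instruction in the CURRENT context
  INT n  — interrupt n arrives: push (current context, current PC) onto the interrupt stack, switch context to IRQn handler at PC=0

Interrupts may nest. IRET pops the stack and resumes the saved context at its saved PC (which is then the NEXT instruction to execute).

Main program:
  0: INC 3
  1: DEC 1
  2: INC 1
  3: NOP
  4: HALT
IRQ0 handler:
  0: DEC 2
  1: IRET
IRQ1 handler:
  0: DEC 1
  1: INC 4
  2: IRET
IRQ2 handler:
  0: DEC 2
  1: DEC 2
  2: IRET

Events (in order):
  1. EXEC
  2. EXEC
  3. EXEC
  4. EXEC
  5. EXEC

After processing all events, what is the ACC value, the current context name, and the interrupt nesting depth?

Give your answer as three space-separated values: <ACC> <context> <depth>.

Answer: 3 MAIN 0

Derivation:
Event 1 (EXEC): [MAIN] PC=0: INC 3 -> ACC=3
Event 2 (EXEC): [MAIN] PC=1: DEC 1 -> ACC=2
Event 3 (EXEC): [MAIN] PC=2: INC 1 -> ACC=3
Event 4 (EXEC): [MAIN] PC=3: NOP
Event 5 (EXEC): [MAIN] PC=4: HALT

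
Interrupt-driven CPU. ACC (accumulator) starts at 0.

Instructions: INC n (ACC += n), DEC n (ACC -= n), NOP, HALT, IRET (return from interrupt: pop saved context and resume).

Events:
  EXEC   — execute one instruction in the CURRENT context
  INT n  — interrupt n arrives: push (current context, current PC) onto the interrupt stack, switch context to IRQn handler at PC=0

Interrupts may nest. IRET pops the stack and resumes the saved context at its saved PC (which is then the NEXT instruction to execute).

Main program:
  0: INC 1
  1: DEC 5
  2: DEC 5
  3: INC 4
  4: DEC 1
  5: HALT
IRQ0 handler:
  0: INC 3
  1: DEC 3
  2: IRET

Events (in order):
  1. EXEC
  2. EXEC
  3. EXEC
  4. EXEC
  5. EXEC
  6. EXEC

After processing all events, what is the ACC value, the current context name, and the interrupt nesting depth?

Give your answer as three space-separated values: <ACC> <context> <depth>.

Event 1 (EXEC): [MAIN] PC=0: INC 1 -> ACC=1
Event 2 (EXEC): [MAIN] PC=1: DEC 5 -> ACC=-4
Event 3 (EXEC): [MAIN] PC=2: DEC 5 -> ACC=-9
Event 4 (EXEC): [MAIN] PC=3: INC 4 -> ACC=-5
Event 5 (EXEC): [MAIN] PC=4: DEC 1 -> ACC=-6
Event 6 (EXEC): [MAIN] PC=5: HALT

Answer: -6 MAIN 0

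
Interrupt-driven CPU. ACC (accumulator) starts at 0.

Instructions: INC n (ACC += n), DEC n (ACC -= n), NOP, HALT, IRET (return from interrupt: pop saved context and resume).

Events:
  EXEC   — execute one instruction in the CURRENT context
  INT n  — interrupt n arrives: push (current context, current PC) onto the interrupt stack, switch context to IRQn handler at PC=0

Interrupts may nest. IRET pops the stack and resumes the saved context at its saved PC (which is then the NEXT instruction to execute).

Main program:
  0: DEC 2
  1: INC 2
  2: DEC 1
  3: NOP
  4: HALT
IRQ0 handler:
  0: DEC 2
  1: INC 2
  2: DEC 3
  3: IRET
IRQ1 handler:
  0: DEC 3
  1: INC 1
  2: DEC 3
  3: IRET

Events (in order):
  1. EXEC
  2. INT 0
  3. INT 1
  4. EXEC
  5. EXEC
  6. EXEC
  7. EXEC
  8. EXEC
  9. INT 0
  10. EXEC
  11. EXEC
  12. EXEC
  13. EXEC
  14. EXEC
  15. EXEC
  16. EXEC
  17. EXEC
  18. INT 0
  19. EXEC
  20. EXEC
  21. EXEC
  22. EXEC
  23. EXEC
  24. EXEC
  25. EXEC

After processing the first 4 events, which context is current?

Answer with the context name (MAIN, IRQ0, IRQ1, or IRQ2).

Answer: IRQ1

Derivation:
Event 1 (EXEC): [MAIN] PC=0: DEC 2 -> ACC=-2
Event 2 (INT 0): INT 0 arrives: push (MAIN, PC=1), enter IRQ0 at PC=0 (depth now 1)
Event 3 (INT 1): INT 1 arrives: push (IRQ0, PC=0), enter IRQ1 at PC=0 (depth now 2)
Event 4 (EXEC): [IRQ1] PC=0: DEC 3 -> ACC=-5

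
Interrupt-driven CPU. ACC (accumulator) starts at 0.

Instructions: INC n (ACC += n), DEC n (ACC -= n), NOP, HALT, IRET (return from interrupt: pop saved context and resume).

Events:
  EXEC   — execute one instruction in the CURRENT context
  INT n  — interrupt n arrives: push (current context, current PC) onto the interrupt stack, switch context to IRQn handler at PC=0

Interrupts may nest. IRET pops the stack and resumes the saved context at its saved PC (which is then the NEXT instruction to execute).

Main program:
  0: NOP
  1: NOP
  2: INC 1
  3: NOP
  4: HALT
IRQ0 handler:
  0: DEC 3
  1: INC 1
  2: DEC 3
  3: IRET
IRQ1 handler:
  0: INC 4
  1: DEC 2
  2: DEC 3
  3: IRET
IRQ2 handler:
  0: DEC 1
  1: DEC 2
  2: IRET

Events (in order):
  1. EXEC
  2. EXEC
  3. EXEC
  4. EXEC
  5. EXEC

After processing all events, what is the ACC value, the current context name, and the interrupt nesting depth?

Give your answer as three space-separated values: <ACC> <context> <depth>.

Answer: 1 MAIN 0

Derivation:
Event 1 (EXEC): [MAIN] PC=0: NOP
Event 2 (EXEC): [MAIN] PC=1: NOP
Event 3 (EXEC): [MAIN] PC=2: INC 1 -> ACC=1
Event 4 (EXEC): [MAIN] PC=3: NOP
Event 5 (EXEC): [MAIN] PC=4: HALT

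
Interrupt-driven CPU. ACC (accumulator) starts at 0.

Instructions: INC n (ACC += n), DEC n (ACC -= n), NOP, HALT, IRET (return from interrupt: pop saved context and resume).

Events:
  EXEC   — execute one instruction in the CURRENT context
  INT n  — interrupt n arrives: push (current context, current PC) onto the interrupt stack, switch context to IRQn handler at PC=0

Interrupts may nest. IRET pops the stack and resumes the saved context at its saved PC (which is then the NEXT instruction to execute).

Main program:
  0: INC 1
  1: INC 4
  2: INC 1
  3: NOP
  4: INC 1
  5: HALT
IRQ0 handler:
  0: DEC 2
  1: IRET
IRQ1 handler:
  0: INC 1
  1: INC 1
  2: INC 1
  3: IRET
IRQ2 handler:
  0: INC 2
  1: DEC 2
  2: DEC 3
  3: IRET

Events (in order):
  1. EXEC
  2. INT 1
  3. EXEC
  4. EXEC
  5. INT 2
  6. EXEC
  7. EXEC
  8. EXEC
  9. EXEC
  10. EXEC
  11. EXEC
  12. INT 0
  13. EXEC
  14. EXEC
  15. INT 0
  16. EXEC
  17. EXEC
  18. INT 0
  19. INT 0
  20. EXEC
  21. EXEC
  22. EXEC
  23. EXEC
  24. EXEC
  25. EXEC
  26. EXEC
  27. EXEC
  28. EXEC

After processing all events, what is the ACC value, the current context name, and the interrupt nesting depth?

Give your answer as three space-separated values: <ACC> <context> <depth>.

Answer: -1 MAIN 0

Derivation:
Event 1 (EXEC): [MAIN] PC=0: INC 1 -> ACC=1
Event 2 (INT 1): INT 1 arrives: push (MAIN, PC=1), enter IRQ1 at PC=0 (depth now 1)
Event 3 (EXEC): [IRQ1] PC=0: INC 1 -> ACC=2
Event 4 (EXEC): [IRQ1] PC=1: INC 1 -> ACC=3
Event 5 (INT 2): INT 2 arrives: push (IRQ1, PC=2), enter IRQ2 at PC=0 (depth now 2)
Event 6 (EXEC): [IRQ2] PC=0: INC 2 -> ACC=5
Event 7 (EXEC): [IRQ2] PC=1: DEC 2 -> ACC=3
Event 8 (EXEC): [IRQ2] PC=2: DEC 3 -> ACC=0
Event 9 (EXEC): [IRQ2] PC=3: IRET -> resume IRQ1 at PC=2 (depth now 1)
Event 10 (EXEC): [IRQ1] PC=2: INC 1 -> ACC=1
Event 11 (EXEC): [IRQ1] PC=3: IRET -> resume MAIN at PC=1 (depth now 0)
Event 12 (INT 0): INT 0 arrives: push (MAIN, PC=1), enter IRQ0 at PC=0 (depth now 1)
Event 13 (EXEC): [IRQ0] PC=0: DEC 2 -> ACC=-1
Event 14 (EXEC): [IRQ0] PC=1: IRET -> resume MAIN at PC=1 (depth now 0)
Event 15 (INT 0): INT 0 arrives: push (MAIN, PC=1), enter IRQ0 at PC=0 (depth now 1)
Event 16 (EXEC): [IRQ0] PC=0: DEC 2 -> ACC=-3
Event 17 (EXEC): [IRQ0] PC=1: IRET -> resume MAIN at PC=1 (depth now 0)
Event 18 (INT 0): INT 0 arrives: push (MAIN, PC=1), enter IRQ0 at PC=0 (depth now 1)
Event 19 (INT 0): INT 0 arrives: push (IRQ0, PC=0), enter IRQ0 at PC=0 (depth now 2)
Event 20 (EXEC): [IRQ0] PC=0: DEC 2 -> ACC=-5
Event 21 (EXEC): [IRQ0] PC=1: IRET -> resume IRQ0 at PC=0 (depth now 1)
Event 22 (EXEC): [IRQ0] PC=0: DEC 2 -> ACC=-7
Event 23 (EXEC): [IRQ0] PC=1: IRET -> resume MAIN at PC=1 (depth now 0)
Event 24 (EXEC): [MAIN] PC=1: INC 4 -> ACC=-3
Event 25 (EXEC): [MAIN] PC=2: INC 1 -> ACC=-2
Event 26 (EXEC): [MAIN] PC=3: NOP
Event 27 (EXEC): [MAIN] PC=4: INC 1 -> ACC=-1
Event 28 (EXEC): [MAIN] PC=5: HALT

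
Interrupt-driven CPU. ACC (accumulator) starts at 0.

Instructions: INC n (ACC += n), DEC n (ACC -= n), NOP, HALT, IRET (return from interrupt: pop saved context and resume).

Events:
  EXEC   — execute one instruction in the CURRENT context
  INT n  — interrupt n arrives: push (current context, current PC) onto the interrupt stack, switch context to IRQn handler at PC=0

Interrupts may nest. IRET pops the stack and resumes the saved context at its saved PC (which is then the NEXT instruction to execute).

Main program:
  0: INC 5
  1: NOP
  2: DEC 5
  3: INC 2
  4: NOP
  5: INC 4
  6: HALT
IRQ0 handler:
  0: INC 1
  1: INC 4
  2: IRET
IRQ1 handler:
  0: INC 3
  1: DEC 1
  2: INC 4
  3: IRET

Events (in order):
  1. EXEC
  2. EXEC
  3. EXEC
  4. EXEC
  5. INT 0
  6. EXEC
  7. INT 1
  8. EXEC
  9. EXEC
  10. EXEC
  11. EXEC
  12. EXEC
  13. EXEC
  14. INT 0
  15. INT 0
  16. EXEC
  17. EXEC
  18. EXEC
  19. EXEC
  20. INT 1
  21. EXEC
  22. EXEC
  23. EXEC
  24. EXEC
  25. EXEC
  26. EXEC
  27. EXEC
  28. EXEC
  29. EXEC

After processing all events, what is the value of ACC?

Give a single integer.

Answer: 33

Derivation:
Event 1 (EXEC): [MAIN] PC=0: INC 5 -> ACC=5
Event 2 (EXEC): [MAIN] PC=1: NOP
Event 3 (EXEC): [MAIN] PC=2: DEC 5 -> ACC=0
Event 4 (EXEC): [MAIN] PC=3: INC 2 -> ACC=2
Event 5 (INT 0): INT 0 arrives: push (MAIN, PC=4), enter IRQ0 at PC=0 (depth now 1)
Event 6 (EXEC): [IRQ0] PC=0: INC 1 -> ACC=3
Event 7 (INT 1): INT 1 arrives: push (IRQ0, PC=1), enter IRQ1 at PC=0 (depth now 2)
Event 8 (EXEC): [IRQ1] PC=0: INC 3 -> ACC=6
Event 9 (EXEC): [IRQ1] PC=1: DEC 1 -> ACC=5
Event 10 (EXEC): [IRQ1] PC=2: INC 4 -> ACC=9
Event 11 (EXEC): [IRQ1] PC=3: IRET -> resume IRQ0 at PC=1 (depth now 1)
Event 12 (EXEC): [IRQ0] PC=1: INC 4 -> ACC=13
Event 13 (EXEC): [IRQ0] PC=2: IRET -> resume MAIN at PC=4 (depth now 0)
Event 14 (INT 0): INT 0 arrives: push (MAIN, PC=4), enter IRQ0 at PC=0 (depth now 1)
Event 15 (INT 0): INT 0 arrives: push (IRQ0, PC=0), enter IRQ0 at PC=0 (depth now 2)
Event 16 (EXEC): [IRQ0] PC=0: INC 1 -> ACC=14
Event 17 (EXEC): [IRQ0] PC=1: INC 4 -> ACC=18
Event 18 (EXEC): [IRQ0] PC=2: IRET -> resume IRQ0 at PC=0 (depth now 1)
Event 19 (EXEC): [IRQ0] PC=0: INC 1 -> ACC=19
Event 20 (INT 1): INT 1 arrives: push (IRQ0, PC=1), enter IRQ1 at PC=0 (depth now 2)
Event 21 (EXEC): [IRQ1] PC=0: INC 3 -> ACC=22
Event 22 (EXEC): [IRQ1] PC=1: DEC 1 -> ACC=21
Event 23 (EXEC): [IRQ1] PC=2: INC 4 -> ACC=25
Event 24 (EXEC): [IRQ1] PC=3: IRET -> resume IRQ0 at PC=1 (depth now 1)
Event 25 (EXEC): [IRQ0] PC=1: INC 4 -> ACC=29
Event 26 (EXEC): [IRQ0] PC=2: IRET -> resume MAIN at PC=4 (depth now 0)
Event 27 (EXEC): [MAIN] PC=4: NOP
Event 28 (EXEC): [MAIN] PC=5: INC 4 -> ACC=33
Event 29 (EXEC): [MAIN] PC=6: HALT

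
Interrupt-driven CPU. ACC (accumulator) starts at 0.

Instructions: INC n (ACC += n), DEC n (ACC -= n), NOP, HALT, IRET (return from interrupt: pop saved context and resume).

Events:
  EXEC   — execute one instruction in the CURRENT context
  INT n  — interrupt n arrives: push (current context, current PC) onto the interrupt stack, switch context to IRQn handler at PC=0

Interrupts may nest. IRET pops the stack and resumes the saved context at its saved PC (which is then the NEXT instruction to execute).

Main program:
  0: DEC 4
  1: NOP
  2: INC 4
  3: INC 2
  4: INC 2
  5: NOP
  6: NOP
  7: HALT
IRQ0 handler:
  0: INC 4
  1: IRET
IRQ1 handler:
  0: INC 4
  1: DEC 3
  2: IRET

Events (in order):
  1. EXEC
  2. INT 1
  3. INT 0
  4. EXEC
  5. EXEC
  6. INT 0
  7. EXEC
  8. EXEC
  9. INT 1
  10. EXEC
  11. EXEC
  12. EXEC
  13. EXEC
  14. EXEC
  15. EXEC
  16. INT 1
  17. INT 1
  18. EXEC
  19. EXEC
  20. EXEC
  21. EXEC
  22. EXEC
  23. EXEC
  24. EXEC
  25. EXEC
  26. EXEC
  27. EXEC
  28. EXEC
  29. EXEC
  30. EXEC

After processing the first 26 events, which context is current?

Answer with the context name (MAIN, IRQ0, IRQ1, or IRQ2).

Answer: MAIN

Derivation:
Event 1 (EXEC): [MAIN] PC=0: DEC 4 -> ACC=-4
Event 2 (INT 1): INT 1 arrives: push (MAIN, PC=1), enter IRQ1 at PC=0 (depth now 1)
Event 3 (INT 0): INT 0 arrives: push (IRQ1, PC=0), enter IRQ0 at PC=0 (depth now 2)
Event 4 (EXEC): [IRQ0] PC=0: INC 4 -> ACC=0
Event 5 (EXEC): [IRQ0] PC=1: IRET -> resume IRQ1 at PC=0 (depth now 1)
Event 6 (INT 0): INT 0 arrives: push (IRQ1, PC=0), enter IRQ0 at PC=0 (depth now 2)
Event 7 (EXEC): [IRQ0] PC=0: INC 4 -> ACC=4
Event 8 (EXEC): [IRQ0] PC=1: IRET -> resume IRQ1 at PC=0 (depth now 1)
Event 9 (INT 1): INT 1 arrives: push (IRQ1, PC=0), enter IRQ1 at PC=0 (depth now 2)
Event 10 (EXEC): [IRQ1] PC=0: INC 4 -> ACC=8
Event 11 (EXEC): [IRQ1] PC=1: DEC 3 -> ACC=5
Event 12 (EXEC): [IRQ1] PC=2: IRET -> resume IRQ1 at PC=0 (depth now 1)
Event 13 (EXEC): [IRQ1] PC=0: INC 4 -> ACC=9
Event 14 (EXEC): [IRQ1] PC=1: DEC 3 -> ACC=6
Event 15 (EXEC): [IRQ1] PC=2: IRET -> resume MAIN at PC=1 (depth now 0)
Event 16 (INT 1): INT 1 arrives: push (MAIN, PC=1), enter IRQ1 at PC=0 (depth now 1)
Event 17 (INT 1): INT 1 arrives: push (IRQ1, PC=0), enter IRQ1 at PC=0 (depth now 2)
Event 18 (EXEC): [IRQ1] PC=0: INC 4 -> ACC=10
Event 19 (EXEC): [IRQ1] PC=1: DEC 3 -> ACC=7
Event 20 (EXEC): [IRQ1] PC=2: IRET -> resume IRQ1 at PC=0 (depth now 1)
Event 21 (EXEC): [IRQ1] PC=0: INC 4 -> ACC=11
Event 22 (EXEC): [IRQ1] PC=1: DEC 3 -> ACC=8
Event 23 (EXEC): [IRQ1] PC=2: IRET -> resume MAIN at PC=1 (depth now 0)
Event 24 (EXEC): [MAIN] PC=1: NOP
Event 25 (EXEC): [MAIN] PC=2: INC 4 -> ACC=12
Event 26 (EXEC): [MAIN] PC=3: INC 2 -> ACC=14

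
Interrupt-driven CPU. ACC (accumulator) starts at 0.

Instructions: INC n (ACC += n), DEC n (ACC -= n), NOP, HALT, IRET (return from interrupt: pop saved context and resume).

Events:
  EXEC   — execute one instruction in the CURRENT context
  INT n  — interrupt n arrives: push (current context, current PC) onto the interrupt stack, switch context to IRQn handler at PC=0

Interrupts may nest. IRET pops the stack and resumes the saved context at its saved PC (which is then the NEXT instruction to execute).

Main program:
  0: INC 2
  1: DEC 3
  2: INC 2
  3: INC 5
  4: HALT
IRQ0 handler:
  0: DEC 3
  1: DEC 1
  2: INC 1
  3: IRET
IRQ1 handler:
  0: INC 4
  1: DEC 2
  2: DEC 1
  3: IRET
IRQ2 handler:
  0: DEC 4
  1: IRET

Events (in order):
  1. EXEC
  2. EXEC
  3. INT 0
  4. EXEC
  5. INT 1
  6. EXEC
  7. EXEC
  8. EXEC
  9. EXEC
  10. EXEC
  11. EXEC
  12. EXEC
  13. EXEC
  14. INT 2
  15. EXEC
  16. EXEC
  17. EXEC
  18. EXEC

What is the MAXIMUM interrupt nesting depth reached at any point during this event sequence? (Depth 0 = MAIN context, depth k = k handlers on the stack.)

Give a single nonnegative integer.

Event 1 (EXEC): [MAIN] PC=0: INC 2 -> ACC=2 [depth=0]
Event 2 (EXEC): [MAIN] PC=1: DEC 3 -> ACC=-1 [depth=0]
Event 3 (INT 0): INT 0 arrives: push (MAIN, PC=2), enter IRQ0 at PC=0 (depth now 1) [depth=1]
Event 4 (EXEC): [IRQ0] PC=0: DEC 3 -> ACC=-4 [depth=1]
Event 5 (INT 1): INT 1 arrives: push (IRQ0, PC=1), enter IRQ1 at PC=0 (depth now 2) [depth=2]
Event 6 (EXEC): [IRQ1] PC=0: INC 4 -> ACC=0 [depth=2]
Event 7 (EXEC): [IRQ1] PC=1: DEC 2 -> ACC=-2 [depth=2]
Event 8 (EXEC): [IRQ1] PC=2: DEC 1 -> ACC=-3 [depth=2]
Event 9 (EXEC): [IRQ1] PC=3: IRET -> resume IRQ0 at PC=1 (depth now 1) [depth=1]
Event 10 (EXEC): [IRQ0] PC=1: DEC 1 -> ACC=-4 [depth=1]
Event 11 (EXEC): [IRQ0] PC=2: INC 1 -> ACC=-3 [depth=1]
Event 12 (EXEC): [IRQ0] PC=3: IRET -> resume MAIN at PC=2 (depth now 0) [depth=0]
Event 13 (EXEC): [MAIN] PC=2: INC 2 -> ACC=-1 [depth=0]
Event 14 (INT 2): INT 2 arrives: push (MAIN, PC=3), enter IRQ2 at PC=0 (depth now 1) [depth=1]
Event 15 (EXEC): [IRQ2] PC=0: DEC 4 -> ACC=-5 [depth=1]
Event 16 (EXEC): [IRQ2] PC=1: IRET -> resume MAIN at PC=3 (depth now 0) [depth=0]
Event 17 (EXEC): [MAIN] PC=3: INC 5 -> ACC=0 [depth=0]
Event 18 (EXEC): [MAIN] PC=4: HALT [depth=0]
Max depth observed: 2

Answer: 2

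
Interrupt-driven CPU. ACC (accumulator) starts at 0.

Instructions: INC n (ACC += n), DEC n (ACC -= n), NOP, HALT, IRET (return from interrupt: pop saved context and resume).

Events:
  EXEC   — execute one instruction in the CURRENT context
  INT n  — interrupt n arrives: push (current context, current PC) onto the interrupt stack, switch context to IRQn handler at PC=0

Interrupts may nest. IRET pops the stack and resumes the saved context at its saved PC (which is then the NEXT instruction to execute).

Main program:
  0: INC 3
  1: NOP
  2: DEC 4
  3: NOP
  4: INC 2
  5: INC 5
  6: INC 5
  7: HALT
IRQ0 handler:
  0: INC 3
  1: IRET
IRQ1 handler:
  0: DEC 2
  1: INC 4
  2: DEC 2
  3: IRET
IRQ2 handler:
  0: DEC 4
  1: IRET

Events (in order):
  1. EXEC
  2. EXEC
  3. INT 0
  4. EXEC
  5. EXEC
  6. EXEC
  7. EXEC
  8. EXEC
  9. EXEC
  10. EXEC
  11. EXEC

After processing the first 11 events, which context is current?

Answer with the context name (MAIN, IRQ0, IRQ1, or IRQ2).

Answer: MAIN

Derivation:
Event 1 (EXEC): [MAIN] PC=0: INC 3 -> ACC=3
Event 2 (EXEC): [MAIN] PC=1: NOP
Event 3 (INT 0): INT 0 arrives: push (MAIN, PC=2), enter IRQ0 at PC=0 (depth now 1)
Event 4 (EXEC): [IRQ0] PC=0: INC 3 -> ACC=6
Event 5 (EXEC): [IRQ0] PC=1: IRET -> resume MAIN at PC=2 (depth now 0)
Event 6 (EXEC): [MAIN] PC=2: DEC 4 -> ACC=2
Event 7 (EXEC): [MAIN] PC=3: NOP
Event 8 (EXEC): [MAIN] PC=4: INC 2 -> ACC=4
Event 9 (EXEC): [MAIN] PC=5: INC 5 -> ACC=9
Event 10 (EXEC): [MAIN] PC=6: INC 5 -> ACC=14
Event 11 (EXEC): [MAIN] PC=7: HALT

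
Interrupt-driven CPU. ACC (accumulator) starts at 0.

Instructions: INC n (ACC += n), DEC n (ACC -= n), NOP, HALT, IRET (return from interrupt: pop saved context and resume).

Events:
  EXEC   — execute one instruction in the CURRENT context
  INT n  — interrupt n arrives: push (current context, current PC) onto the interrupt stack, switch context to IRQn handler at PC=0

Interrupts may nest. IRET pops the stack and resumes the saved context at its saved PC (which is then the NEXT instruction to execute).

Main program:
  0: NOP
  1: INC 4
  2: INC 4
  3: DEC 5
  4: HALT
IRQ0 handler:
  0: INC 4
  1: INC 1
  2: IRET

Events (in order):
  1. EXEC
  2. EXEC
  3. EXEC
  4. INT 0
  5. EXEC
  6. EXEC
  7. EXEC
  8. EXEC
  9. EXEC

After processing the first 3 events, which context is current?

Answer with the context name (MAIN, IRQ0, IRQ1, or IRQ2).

Event 1 (EXEC): [MAIN] PC=0: NOP
Event 2 (EXEC): [MAIN] PC=1: INC 4 -> ACC=4
Event 3 (EXEC): [MAIN] PC=2: INC 4 -> ACC=8

Answer: MAIN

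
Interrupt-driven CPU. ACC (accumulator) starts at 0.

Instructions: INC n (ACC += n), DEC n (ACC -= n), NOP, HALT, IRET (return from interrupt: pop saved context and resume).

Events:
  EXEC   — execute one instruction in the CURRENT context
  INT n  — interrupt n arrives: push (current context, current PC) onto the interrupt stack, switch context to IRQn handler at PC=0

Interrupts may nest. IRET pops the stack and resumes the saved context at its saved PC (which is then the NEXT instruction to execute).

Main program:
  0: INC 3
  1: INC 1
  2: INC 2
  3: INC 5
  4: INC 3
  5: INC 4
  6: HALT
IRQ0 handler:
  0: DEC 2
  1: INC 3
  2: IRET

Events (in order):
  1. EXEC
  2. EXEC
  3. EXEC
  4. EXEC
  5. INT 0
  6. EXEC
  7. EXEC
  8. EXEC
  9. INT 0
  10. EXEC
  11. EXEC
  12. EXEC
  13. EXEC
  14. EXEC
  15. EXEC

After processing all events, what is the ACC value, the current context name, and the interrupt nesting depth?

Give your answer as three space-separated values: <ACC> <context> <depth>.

Event 1 (EXEC): [MAIN] PC=0: INC 3 -> ACC=3
Event 2 (EXEC): [MAIN] PC=1: INC 1 -> ACC=4
Event 3 (EXEC): [MAIN] PC=2: INC 2 -> ACC=6
Event 4 (EXEC): [MAIN] PC=3: INC 5 -> ACC=11
Event 5 (INT 0): INT 0 arrives: push (MAIN, PC=4), enter IRQ0 at PC=0 (depth now 1)
Event 6 (EXEC): [IRQ0] PC=0: DEC 2 -> ACC=9
Event 7 (EXEC): [IRQ0] PC=1: INC 3 -> ACC=12
Event 8 (EXEC): [IRQ0] PC=2: IRET -> resume MAIN at PC=4 (depth now 0)
Event 9 (INT 0): INT 0 arrives: push (MAIN, PC=4), enter IRQ0 at PC=0 (depth now 1)
Event 10 (EXEC): [IRQ0] PC=0: DEC 2 -> ACC=10
Event 11 (EXEC): [IRQ0] PC=1: INC 3 -> ACC=13
Event 12 (EXEC): [IRQ0] PC=2: IRET -> resume MAIN at PC=4 (depth now 0)
Event 13 (EXEC): [MAIN] PC=4: INC 3 -> ACC=16
Event 14 (EXEC): [MAIN] PC=5: INC 4 -> ACC=20
Event 15 (EXEC): [MAIN] PC=6: HALT

Answer: 20 MAIN 0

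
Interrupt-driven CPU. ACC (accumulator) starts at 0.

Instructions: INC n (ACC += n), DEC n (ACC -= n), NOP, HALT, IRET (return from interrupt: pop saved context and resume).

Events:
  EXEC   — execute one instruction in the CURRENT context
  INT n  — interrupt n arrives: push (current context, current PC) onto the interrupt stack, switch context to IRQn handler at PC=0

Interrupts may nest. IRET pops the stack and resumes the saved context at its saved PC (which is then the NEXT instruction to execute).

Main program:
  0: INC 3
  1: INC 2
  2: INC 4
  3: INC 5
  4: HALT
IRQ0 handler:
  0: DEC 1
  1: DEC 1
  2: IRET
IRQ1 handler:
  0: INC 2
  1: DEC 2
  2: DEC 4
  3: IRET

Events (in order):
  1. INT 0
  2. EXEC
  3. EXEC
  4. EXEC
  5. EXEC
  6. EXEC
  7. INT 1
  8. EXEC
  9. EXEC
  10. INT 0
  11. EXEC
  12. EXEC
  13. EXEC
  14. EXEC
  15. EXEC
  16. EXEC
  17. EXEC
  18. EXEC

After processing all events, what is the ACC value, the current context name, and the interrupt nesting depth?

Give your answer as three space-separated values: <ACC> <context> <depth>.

Event 1 (INT 0): INT 0 arrives: push (MAIN, PC=0), enter IRQ0 at PC=0 (depth now 1)
Event 2 (EXEC): [IRQ0] PC=0: DEC 1 -> ACC=-1
Event 3 (EXEC): [IRQ0] PC=1: DEC 1 -> ACC=-2
Event 4 (EXEC): [IRQ0] PC=2: IRET -> resume MAIN at PC=0 (depth now 0)
Event 5 (EXEC): [MAIN] PC=0: INC 3 -> ACC=1
Event 6 (EXEC): [MAIN] PC=1: INC 2 -> ACC=3
Event 7 (INT 1): INT 1 arrives: push (MAIN, PC=2), enter IRQ1 at PC=0 (depth now 1)
Event 8 (EXEC): [IRQ1] PC=0: INC 2 -> ACC=5
Event 9 (EXEC): [IRQ1] PC=1: DEC 2 -> ACC=3
Event 10 (INT 0): INT 0 arrives: push (IRQ1, PC=2), enter IRQ0 at PC=0 (depth now 2)
Event 11 (EXEC): [IRQ0] PC=0: DEC 1 -> ACC=2
Event 12 (EXEC): [IRQ0] PC=1: DEC 1 -> ACC=1
Event 13 (EXEC): [IRQ0] PC=2: IRET -> resume IRQ1 at PC=2 (depth now 1)
Event 14 (EXEC): [IRQ1] PC=2: DEC 4 -> ACC=-3
Event 15 (EXEC): [IRQ1] PC=3: IRET -> resume MAIN at PC=2 (depth now 0)
Event 16 (EXEC): [MAIN] PC=2: INC 4 -> ACC=1
Event 17 (EXEC): [MAIN] PC=3: INC 5 -> ACC=6
Event 18 (EXEC): [MAIN] PC=4: HALT

Answer: 6 MAIN 0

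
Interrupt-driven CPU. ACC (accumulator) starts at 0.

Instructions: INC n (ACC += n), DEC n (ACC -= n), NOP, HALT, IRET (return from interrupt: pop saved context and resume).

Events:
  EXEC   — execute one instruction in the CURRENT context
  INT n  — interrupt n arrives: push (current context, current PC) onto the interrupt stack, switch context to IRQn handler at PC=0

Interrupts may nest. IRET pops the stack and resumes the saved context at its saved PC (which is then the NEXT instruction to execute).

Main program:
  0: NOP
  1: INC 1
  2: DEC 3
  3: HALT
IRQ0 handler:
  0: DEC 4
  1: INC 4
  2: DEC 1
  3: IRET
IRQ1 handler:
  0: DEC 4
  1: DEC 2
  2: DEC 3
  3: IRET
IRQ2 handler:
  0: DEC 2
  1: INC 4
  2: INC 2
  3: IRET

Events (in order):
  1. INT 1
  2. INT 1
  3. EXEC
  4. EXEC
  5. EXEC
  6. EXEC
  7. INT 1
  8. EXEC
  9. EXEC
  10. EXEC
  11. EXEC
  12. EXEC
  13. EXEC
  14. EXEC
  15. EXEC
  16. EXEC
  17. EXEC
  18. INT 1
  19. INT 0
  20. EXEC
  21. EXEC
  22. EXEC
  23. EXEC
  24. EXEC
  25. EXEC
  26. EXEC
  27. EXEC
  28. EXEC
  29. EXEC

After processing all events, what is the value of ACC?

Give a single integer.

Answer: -39

Derivation:
Event 1 (INT 1): INT 1 arrives: push (MAIN, PC=0), enter IRQ1 at PC=0 (depth now 1)
Event 2 (INT 1): INT 1 arrives: push (IRQ1, PC=0), enter IRQ1 at PC=0 (depth now 2)
Event 3 (EXEC): [IRQ1] PC=0: DEC 4 -> ACC=-4
Event 4 (EXEC): [IRQ1] PC=1: DEC 2 -> ACC=-6
Event 5 (EXEC): [IRQ1] PC=2: DEC 3 -> ACC=-9
Event 6 (EXEC): [IRQ1] PC=3: IRET -> resume IRQ1 at PC=0 (depth now 1)
Event 7 (INT 1): INT 1 arrives: push (IRQ1, PC=0), enter IRQ1 at PC=0 (depth now 2)
Event 8 (EXEC): [IRQ1] PC=0: DEC 4 -> ACC=-13
Event 9 (EXEC): [IRQ1] PC=1: DEC 2 -> ACC=-15
Event 10 (EXEC): [IRQ1] PC=2: DEC 3 -> ACC=-18
Event 11 (EXEC): [IRQ1] PC=3: IRET -> resume IRQ1 at PC=0 (depth now 1)
Event 12 (EXEC): [IRQ1] PC=0: DEC 4 -> ACC=-22
Event 13 (EXEC): [IRQ1] PC=1: DEC 2 -> ACC=-24
Event 14 (EXEC): [IRQ1] PC=2: DEC 3 -> ACC=-27
Event 15 (EXEC): [IRQ1] PC=3: IRET -> resume MAIN at PC=0 (depth now 0)
Event 16 (EXEC): [MAIN] PC=0: NOP
Event 17 (EXEC): [MAIN] PC=1: INC 1 -> ACC=-26
Event 18 (INT 1): INT 1 arrives: push (MAIN, PC=2), enter IRQ1 at PC=0 (depth now 1)
Event 19 (INT 0): INT 0 arrives: push (IRQ1, PC=0), enter IRQ0 at PC=0 (depth now 2)
Event 20 (EXEC): [IRQ0] PC=0: DEC 4 -> ACC=-30
Event 21 (EXEC): [IRQ0] PC=1: INC 4 -> ACC=-26
Event 22 (EXEC): [IRQ0] PC=2: DEC 1 -> ACC=-27
Event 23 (EXEC): [IRQ0] PC=3: IRET -> resume IRQ1 at PC=0 (depth now 1)
Event 24 (EXEC): [IRQ1] PC=0: DEC 4 -> ACC=-31
Event 25 (EXEC): [IRQ1] PC=1: DEC 2 -> ACC=-33
Event 26 (EXEC): [IRQ1] PC=2: DEC 3 -> ACC=-36
Event 27 (EXEC): [IRQ1] PC=3: IRET -> resume MAIN at PC=2 (depth now 0)
Event 28 (EXEC): [MAIN] PC=2: DEC 3 -> ACC=-39
Event 29 (EXEC): [MAIN] PC=3: HALT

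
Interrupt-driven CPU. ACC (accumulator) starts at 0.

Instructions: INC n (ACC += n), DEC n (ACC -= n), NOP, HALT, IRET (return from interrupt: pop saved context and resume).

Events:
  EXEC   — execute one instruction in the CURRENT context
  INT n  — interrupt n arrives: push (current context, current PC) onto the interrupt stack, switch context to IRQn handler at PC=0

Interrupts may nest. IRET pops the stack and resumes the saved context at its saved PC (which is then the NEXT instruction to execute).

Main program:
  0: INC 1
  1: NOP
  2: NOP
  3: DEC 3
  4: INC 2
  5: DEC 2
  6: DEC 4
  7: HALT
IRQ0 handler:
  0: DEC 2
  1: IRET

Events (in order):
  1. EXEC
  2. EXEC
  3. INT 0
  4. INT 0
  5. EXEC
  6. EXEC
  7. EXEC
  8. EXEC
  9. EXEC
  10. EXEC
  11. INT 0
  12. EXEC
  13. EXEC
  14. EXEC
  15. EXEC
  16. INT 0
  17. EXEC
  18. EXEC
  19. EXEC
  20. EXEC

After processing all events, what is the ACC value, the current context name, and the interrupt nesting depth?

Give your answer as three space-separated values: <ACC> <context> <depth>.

Answer: -14 MAIN 0

Derivation:
Event 1 (EXEC): [MAIN] PC=0: INC 1 -> ACC=1
Event 2 (EXEC): [MAIN] PC=1: NOP
Event 3 (INT 0): INT 0 arrives: push (MAIN, PC=2), enter IRQ0 at PC=0 (depth now 1)
Event 4 (INT 0): INT 0 arrives: push (IRQ0, PC=0), enter IRQ0 at PC=0 (depth now 2)
Event 5 (EXEC): [IRQ0] PC=0: DEC 2 -> ACC=-1
Event 6 (EXEC): [IRQ0] PC=1: IRET -> resume IRQ0 at PC=0 (depth now 1)
Event 7 (EXEC): [IRQ0] PC=0: DEC 2 -> ACC=-3
Event 8 (EXEC): [IRQ0] PC=1: IRET -> resume MAIN at PC=2 (depth now 0)
Event 9 (EXEC): [MAIN] PC=2: NOP
Event 10 (EXEC): [MAIN] PC=3: DEC 3 -> ACC=-6
Event 11 (INT 0): INT 0 arrives: push (MAIN, PC=4), enter IRQ0 at PC=0 (depth now 1)
Event 12 (EXEC): [IRQ0] PC=0: DEC 2 -> ACC=-8
Event 13 (EXEC): [IRQ0] PC=1: IRET -> resume MAIN at PC=4 (depth now 0)
Event 14 (EXEC): [MAIN] PC=4: INC 2 -> ACC=-6
Event 15 (EXEC): [MAIN] PC=5: DEC 2 -> ACC=-8
Event 16 (INT 0): INT 0 arrives: push (MAIN, PC=6), enter IRQ0 at PC=0 (depth now 1)
Event 17 (EXEC): [IRQ0] PC=0: DEC 2 -> ACC=-10
Event 18 (EXEC): [IRQ0] PC=1: IRET -> resume MAIN at PC=6 (depth now 0)
Event 19 (EXEC): [MAIN] PC=6: DEC 4 -> ACC=-14
Event 20 (EXEC): [MAIN] PC=7: HALT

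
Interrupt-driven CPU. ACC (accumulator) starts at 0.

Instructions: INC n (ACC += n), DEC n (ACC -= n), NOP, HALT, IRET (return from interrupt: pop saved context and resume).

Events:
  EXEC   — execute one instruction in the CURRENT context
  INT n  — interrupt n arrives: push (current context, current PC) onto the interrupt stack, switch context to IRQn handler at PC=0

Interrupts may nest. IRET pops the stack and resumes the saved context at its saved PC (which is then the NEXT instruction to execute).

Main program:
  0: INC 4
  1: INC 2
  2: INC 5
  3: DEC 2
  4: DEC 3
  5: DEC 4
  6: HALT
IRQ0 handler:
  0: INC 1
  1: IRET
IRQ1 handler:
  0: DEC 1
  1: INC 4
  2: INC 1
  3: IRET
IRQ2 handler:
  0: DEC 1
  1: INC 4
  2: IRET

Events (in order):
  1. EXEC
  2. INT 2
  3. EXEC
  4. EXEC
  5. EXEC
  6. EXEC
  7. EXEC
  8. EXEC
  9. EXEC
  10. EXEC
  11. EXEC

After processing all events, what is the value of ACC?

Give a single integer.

Answer: 5

Derivation:
Event 1 (EXEC): [MAIN] PC=0: INC 4 -> ACC=4
Event 2 (INT 2): INT 2 arrives: push (MAIN, PC=1), enter IRQ2 at PC=0 (depth now 1)
Event 3 (EXEC): [IRQ2] PC=0: DEC 1 -> ACC=3
Event 4 (EXEC): [IRQ2] PC=1: INC 4 -> ACC=7
Event 5 (EXEC): [IRQ2] PC=2: IRET -> resume MAIN at PC=1 (depth now 0)
Event 6 (EXEC): [MAIN] PC=1: INC 2 -> ACC=9
Event 7 (EXEC): [MAIN] PC=2: INC 5 -> ACC=14
Event 8 (EXEC): [MAIN] PC=3: DEC 2 -> ACC=12
Event 9 (EXEC): [MAIN] PC=4: DEC 3 -> ACC=9
Event 10 (EXEC): [MAIN] PC=5: DEC 4 -> ACC=5
Event 11 (EXEC): [MAIN] PC=6: HALT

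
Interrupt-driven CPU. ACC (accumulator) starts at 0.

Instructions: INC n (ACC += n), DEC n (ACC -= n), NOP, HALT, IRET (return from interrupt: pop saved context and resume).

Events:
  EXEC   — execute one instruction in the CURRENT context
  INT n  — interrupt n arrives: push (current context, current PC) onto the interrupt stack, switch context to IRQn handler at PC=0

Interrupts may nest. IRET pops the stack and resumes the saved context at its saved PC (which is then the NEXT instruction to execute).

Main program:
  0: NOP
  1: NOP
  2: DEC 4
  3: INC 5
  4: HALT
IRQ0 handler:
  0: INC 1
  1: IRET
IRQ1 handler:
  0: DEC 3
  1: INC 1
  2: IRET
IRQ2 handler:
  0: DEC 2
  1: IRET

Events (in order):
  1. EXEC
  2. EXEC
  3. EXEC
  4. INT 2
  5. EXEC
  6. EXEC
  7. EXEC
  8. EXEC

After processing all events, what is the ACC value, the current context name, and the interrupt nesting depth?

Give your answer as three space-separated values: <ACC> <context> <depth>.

Answer: -1 MAIN 0

Derivation:
Event 1 (EXEC): [MAIN] PC=0: NOP
Event 2 (EXEC): [MAIN] PC=1: NOP
Event 3 (EXEC): [MAIN] PC=2: DEC 4 -> ACC=-4
Event 4 (INT 2): INT 2 arrives: push (MAIN, PC=3), enter IRQ2 at PC=0 (depth now 1)
Event 5 (EXEC): [IRQ2] PC=0: DEC 2 -> ACC=-6
Event 6 (EXEC): [IRQ2] PC=1: IRET -> resume MAIN at PC=3 (depth now 0)
Event 7 (EXEC): [MAIN] PC=3: INC 5 -> ACC=-1
Event 8 (EXEC): [MAIN] PC=4: HALT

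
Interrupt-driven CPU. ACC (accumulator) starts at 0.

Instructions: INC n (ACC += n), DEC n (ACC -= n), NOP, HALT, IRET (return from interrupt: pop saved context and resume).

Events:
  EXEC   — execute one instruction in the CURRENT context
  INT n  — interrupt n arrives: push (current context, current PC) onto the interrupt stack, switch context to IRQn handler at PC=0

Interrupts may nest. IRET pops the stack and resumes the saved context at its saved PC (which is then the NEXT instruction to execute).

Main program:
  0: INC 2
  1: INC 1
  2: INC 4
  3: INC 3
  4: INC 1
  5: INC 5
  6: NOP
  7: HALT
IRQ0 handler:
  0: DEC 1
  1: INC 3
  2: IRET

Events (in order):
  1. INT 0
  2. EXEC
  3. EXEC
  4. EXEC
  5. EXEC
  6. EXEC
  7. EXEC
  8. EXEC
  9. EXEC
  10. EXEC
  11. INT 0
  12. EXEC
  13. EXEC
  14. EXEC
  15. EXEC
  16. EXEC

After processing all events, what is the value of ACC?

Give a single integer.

Event 1 (INT 0): INT 0 arrives: push (MAIN, PC=0), enter IRQ0 at PC=0 (depth now 1)
Event 2 (EXEC): [IRQ0] PC=0: DEC 1 -> ACC=-1
Event 3 (EXEC): [IRQ0] PC=1: INC 3 -> ACC=2
Event 4 (EXEC): [IRQ0] PC=2: IRET -> resume MAIN at PC=0 (depth now 0)
Event 5 (EXEC): [MAIN] PC=0: INC 2 -> ACC=4
Event 6 (EXEC): [MAIN] PC=1: INC 1 -> ACC=5
Event 7 (EXEC): [MAIN] PC=2: INC 4 -> ACC=9
Event 8 (EXEC): [MAIN] PC=3: INC 3 -> ACC=12
Event 9 (EXEC): [MAIN] PC=4: INC 1 -> ACC=13
Event 10 (EXEC): [MAIN] PC=5: INC 5 -> ACC=18
Event 11 (INT 0): INT 0 arrives: push (MAIN, PC=6), enter IRQ0 at PC=0 (depth now 1)
Event 12 (EXEC): [IRQ0] PC=0: DEC 1 -> ACC=17
Event 13 (EXEC): [IRQ0] PC=1: INC 3 -> ACC=20
Event 14 (EXEC): [IRQ0] PC=2: IRET -> resume MAIN at PC=6 (depth now 0)
Event 15 (EXEC): [MAIN] PC=6: NOP
Event 16 (EXEC): [MAIN] PC=7: HALT

Answer: 20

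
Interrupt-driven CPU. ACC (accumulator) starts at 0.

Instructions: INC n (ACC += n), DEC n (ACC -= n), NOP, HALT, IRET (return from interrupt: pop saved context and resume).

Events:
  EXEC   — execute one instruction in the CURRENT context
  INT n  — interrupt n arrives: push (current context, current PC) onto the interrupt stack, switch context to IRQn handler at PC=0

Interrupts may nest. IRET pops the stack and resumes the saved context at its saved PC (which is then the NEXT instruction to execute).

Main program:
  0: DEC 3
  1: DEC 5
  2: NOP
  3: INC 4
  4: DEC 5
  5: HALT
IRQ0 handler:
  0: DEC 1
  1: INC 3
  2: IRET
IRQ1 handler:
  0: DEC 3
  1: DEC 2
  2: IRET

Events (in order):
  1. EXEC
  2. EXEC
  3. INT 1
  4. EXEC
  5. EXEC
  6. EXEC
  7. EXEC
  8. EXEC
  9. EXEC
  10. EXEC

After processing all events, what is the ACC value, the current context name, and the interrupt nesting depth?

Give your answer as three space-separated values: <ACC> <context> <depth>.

Answer: -14 MAIN 0

Derivation:
Event 1 (EXEC): [MAIN] PC=0: DEC 3 -> ACC=-3
Event 2 (EXEC): [MAIN] PC=1: DEC 5 -> ACC=-8
Event 3 (INT 1): INT 1 arrives: push (MAIN, PC=2), enter IRQ1 at PC=0 (depth now 1)
Event 4 (EXEC): [IRQ1] PC=0: DEC 3 -> ACC=-11
Event 5 (EXEC): [IRQ1] PC=1: DEC 2 -> ACC=-13
Event 6 (EXEC): [IRQ1] PC=2: IRET -> resume MAIN at PC=2 (depth now 0)
Event 7 (EXEC): [MAIN] PC=2: NOP
Event 8 (EXEC): [MAIN] PC=3: INC 4 -> ACC=-9
Event 9 (EXEC): [MAIN] PC=4: DEC 5 -> ACC=-14
Event 10 (EXEC): [MAIN] PC=5: HALT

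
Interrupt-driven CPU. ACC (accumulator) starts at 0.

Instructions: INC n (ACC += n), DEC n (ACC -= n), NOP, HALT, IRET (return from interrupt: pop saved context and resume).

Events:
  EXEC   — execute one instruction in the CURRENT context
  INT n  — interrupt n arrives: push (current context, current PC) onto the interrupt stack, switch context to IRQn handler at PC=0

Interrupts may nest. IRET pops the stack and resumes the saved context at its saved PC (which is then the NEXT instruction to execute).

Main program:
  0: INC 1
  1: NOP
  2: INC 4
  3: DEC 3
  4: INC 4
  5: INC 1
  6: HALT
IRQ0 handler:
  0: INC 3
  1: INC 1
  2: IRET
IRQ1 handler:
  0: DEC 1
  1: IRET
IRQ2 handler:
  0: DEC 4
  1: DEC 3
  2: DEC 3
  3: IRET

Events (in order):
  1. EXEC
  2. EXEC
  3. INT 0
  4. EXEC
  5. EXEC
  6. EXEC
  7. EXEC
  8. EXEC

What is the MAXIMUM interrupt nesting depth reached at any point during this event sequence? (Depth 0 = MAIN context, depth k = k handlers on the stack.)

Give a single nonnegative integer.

Answer: 1

Derivation:
Event 1 (EXEC): [MAIN] PC=0: INC 1 -> ACC=1 [depth=0]
Event 2 (EXEC): [MAIN] PC=1: NOP [depth=0]
Event 3 (INT 0): INT 0 arrives: push (MAIN, PC=2), enter IRQ0 at PC=0 (depth now 1) [depth=1]
Event 4 (EXEC): [IRQ0] PC=0: INC 3 -> ACC=4 [depth=1]
Event 5 (EXEC): [IRQ0] PC=1: INC 1 -> ACC=5 [depth=1]
Event 6 (EXEC): [IRQ0] PC=2: IRET -> resume MAIN at PC=2 (depth now 0) [depth=0]
Event 7 (EXEC): [MAIN] PC=2: INC 4 -> ACC=9 [depth=0]
Event 8 (EXEC): [MAIN] PC=3: DEC 3 -> ACC=6 [depth=0]
Max depth observed: 1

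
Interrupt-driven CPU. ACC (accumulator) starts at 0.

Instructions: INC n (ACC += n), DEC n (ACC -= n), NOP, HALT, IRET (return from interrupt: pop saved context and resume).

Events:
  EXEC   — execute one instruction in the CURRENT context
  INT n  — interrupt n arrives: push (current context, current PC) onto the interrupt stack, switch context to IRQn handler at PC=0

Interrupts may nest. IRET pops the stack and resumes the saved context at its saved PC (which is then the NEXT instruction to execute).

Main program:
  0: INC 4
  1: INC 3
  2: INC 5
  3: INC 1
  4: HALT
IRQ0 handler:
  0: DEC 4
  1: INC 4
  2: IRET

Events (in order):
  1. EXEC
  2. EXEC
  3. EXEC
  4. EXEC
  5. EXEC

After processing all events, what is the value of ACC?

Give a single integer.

Answer: 13

Derivation:
Event 1 (EXEC): [MAIN] PC=0: INC 4 -> ACC=4
Event 2 (EXEC): [MAIN] PC=1: INC 3 -> ACC=7
Event 3 (EXEC): [MAIN] PC=2: INC 5 -> ACC=12
Event 4 (EXEC): [MAIN] PC=3: INC 1 -> ACC=13
Event 5 (EXEC): [MAIN] PC=4: HALT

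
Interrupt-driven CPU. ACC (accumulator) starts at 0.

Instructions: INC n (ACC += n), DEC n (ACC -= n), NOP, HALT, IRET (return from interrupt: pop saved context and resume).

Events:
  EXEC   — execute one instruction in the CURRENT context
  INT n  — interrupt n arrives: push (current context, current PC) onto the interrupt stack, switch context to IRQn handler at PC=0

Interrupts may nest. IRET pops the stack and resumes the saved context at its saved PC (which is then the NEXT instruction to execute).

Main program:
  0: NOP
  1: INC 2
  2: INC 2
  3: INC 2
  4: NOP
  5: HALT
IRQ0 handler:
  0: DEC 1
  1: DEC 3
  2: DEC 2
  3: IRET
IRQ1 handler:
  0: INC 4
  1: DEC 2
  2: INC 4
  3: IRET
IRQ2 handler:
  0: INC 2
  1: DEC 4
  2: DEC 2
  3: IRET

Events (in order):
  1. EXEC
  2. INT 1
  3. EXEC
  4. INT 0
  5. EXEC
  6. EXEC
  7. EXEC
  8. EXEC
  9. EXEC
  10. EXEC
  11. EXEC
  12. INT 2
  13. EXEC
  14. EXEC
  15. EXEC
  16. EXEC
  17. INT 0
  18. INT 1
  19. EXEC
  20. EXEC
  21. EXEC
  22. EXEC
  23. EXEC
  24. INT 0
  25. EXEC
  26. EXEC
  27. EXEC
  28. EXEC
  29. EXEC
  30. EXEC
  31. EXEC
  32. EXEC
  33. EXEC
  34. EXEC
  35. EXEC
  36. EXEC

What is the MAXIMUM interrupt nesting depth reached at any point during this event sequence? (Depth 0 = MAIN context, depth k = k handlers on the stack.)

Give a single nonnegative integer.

Event 1 (EXEC): [MAIN] PC=0: NOP [depth=0]
Event 2 (INT 1): INT 1 arrives: push (MAIN, PC=1), enter IRQ1 at PC=0 (depth now 1) [depth=1]
Event 3 (EXEC): [IRQ1] PC=0: INC 4 -> ACC=4 [depth=1]
Event 4 (INT 0): INT 0 arrives: push (IRQ1, PC=1), enter IRQ0 at PC=0 (depth now 2) [depth=2]
Event 5 (EXEC): [IRQ0] PC=0: DEC 1 -> ACC=3 [depth=2]
Event 6 (EXEC): [IRQ0] PC=1: DEC 3 -> ACC=0 [depth=2]
Event 7 (EXEC): [IRQ0] PC=2: DEC 2 -> ACC=-2 [depth=2]
Event 8 (EXEC): [IRQ0] PC=3: IRET -> resume IRQ1 at PC=1 (depth now 1) [depth=1]
Event 9 (EXEC): [IRQ1] PC=1: DEC 2 -> ACC=-4 [depth=1]
Event 10 (EXEC): [IRQ1] PC=2: INC 4 -> ACC=0 [depth=1]
Event 11 (EXEC): [IRQ1] PC=3: IRET -> resume MAIN at PC=1 (depth now 0) [depth=0]
Event 12 (INT 2): INT 2 arrives: push (MAIN, PC=1), enter IRQ2 at PC=0 (depth now 1) [depth=1]
Event 13 (EXEC): [IRQ2] PC=0: INC 2 -> ACC=2 [depth=1]
Event 14 (EXEC): [IRQ2] PC=1: DEC 4 -> ACC=-2 [depth=1]
Event 15 (EXEC): [IRQ2] PC=2: DEC 2 -> ACC=-4 [depth=1]
Event 16 (EXEC): [IRQ2] PC=3: IRET -> resume MAIN at PC=1 (depth now 0) [depth=0]
Event 17 (INT 0): INT 0 arrives: push (MAIN, PC=1), enter IRQ0 at PC=0 (depth now 1) [depth=1]
Event 18 (INT 1): INT 1 arrives: push (IRQ0, PC=0), enter IRQ1 at PC=0 (depth now 2) [depth=2]
Event 19 (EXEC): [IRQ1] PC=0: INC 4 -> ACC=0 [depth=2]
Event 20 (EXEC): [IRQ1] PC=1: DEC 2 -> ACC=-2 [depth=2]
Event 21 (EXEC): [IRQ1] PC=2: INC 4 -> ACC=2 [depth=2]
Event 22 (EXEC): [IRQ1] PC=3: IRET -> resume IRQ0 at PC=0 (depth now 1) [depth=1]
Event 23 (EXEC): [IRQ0] PC=0: DEC 1 -> ACC=1 [depth=1]
Event 24 (INT 0): INT 0 arrives: push (IRQ0, PC=1), enter IRQ0 at PC=0 (depth now 2) [depth=2]
Event 25 (EXEC): [IRQ0] PC=0: DEC 1 -> ACC=0 [depth=2]
Event 26 (EXEC): [IRQ0] PC=1: DEC 3 -> ACC=-3 [depth=2]
Event 27 (EXEC): [IRQ0] PC=2: DEC 2 -> ACC=-5 [depth=2]
Event 28 (EXEC): [IRQ0] PC=3: IRET -> resume IRQ0 at PC=1 (depth now 1) [depth=1]
Event 29 (EXEC): [IRQ0] PC=1: DEC 3 -> ACC=-8 [depth=1]
Event 30 (EXEC): [IRQ0] PC=2: DEC 2 -> ACC=-10 [depth=1]
Event 31 (EXEC): [IRQ0] PC=3: IRET -> resume MAIN at PC=1 (depth now 0) [depth=0]
Event 32 (EXEC): [MAIN] PC=1: INC 2 -> ACC=-8 [depth=0]
Event 33 (EXEC): [MAIN] PC=2: INC 2 -> ACC=-6 [depth=0]
Event 34 (EXEC): [MAIN] PC=3: INC 2 -> ACC=-4 [depth=0]
Event 35 (EXEC): [MAIN] PC=4: NOP [depth=0]
Event 36 (EXEC): [MAIN] PC=5: HALT [depth=0]
Max depth observed: 2

Answer: 2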